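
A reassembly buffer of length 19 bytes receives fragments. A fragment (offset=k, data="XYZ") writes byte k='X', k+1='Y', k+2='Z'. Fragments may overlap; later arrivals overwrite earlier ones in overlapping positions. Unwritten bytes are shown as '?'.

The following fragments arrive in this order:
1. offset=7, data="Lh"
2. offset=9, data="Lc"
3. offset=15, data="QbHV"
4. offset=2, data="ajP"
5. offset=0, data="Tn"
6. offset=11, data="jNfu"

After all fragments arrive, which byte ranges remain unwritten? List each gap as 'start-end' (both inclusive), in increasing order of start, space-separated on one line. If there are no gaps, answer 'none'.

Answer: 5-6

Derivation:
Fragment 1: offset=7 len=2
Fragment 2: offset=9 len=2
Fragment 3: offset=15 len=4
Fragment 4: offset=2 len=3
Fragment 5: offset=0 len=2
Fragment 6: offset=11 len=4
Gaps: 5-6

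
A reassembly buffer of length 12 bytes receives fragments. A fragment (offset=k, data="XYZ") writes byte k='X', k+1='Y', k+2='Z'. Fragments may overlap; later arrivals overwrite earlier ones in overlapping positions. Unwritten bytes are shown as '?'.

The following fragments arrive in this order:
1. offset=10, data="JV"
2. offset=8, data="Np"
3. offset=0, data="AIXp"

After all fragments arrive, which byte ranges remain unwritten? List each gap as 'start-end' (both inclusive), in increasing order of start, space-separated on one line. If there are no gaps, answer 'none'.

Fragment 1: offset=10 len=2
Fragment 2: offset=8 len=2
Fragment 3: offset=0 len=4
Gaps: 4-7

Answer: 4-7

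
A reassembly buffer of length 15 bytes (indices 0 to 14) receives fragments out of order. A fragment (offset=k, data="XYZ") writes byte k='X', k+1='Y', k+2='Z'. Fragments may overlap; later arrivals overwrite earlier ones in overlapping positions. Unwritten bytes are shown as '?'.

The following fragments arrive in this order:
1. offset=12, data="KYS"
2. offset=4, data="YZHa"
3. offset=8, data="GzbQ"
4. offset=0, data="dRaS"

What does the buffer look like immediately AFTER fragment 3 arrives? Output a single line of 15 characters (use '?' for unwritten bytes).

Answer: ????YZHaGzbQKYS

Derivation:
Fragment 1: offset=12 data="KYS" -> buffer=????????????KYS
Fragment 2: offset=4 data="YZHa" -> buffer=????YZHa????KYS
Fragment 3: offset=8 data="GzbQ" -> buffer=????YZHaGzbQKYS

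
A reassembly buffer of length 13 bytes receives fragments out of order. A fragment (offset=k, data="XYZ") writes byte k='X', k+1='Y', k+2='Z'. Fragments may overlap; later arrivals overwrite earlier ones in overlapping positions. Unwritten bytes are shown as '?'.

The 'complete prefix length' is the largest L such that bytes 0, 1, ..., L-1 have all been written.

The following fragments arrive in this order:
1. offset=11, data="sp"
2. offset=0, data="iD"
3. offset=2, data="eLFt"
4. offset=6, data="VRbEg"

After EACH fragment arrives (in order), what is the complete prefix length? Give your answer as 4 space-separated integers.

Fragment 1: offset=11 data="sp" -> buffer=???????????sp -> prefix_len=0
Fragment 2: offset=0 data="iD" -> buffer=iD?????????sp -> prefix_len=2
Fragment 3: offset=2 data="eLFt" -> buffer=iDeLFt?????sp -> prefix_len=6
Fragment 4: offset=6 data="VRbEg" -> buffer=iDeLFtVRbEgsp -> prefix_len=13

Answer: 0 2 6 13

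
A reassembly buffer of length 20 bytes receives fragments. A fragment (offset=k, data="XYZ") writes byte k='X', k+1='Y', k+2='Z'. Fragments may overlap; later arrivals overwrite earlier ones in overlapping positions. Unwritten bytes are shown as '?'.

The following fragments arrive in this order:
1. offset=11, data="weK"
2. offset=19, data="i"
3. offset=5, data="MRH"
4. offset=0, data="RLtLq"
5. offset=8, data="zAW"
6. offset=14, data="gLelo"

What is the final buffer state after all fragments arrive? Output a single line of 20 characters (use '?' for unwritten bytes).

Answer: RLtLqMRHzAWweKgLeloi

Derivation:
Fragment 1: offset=11 data="weK" -> buffer=???????????weK??????
Fragment 2: offset=19 data="i" -> buffer=???????????weK?????i
Fragment 3: offset=5 data="MRH" -> buffer=?????MRH???weK?????i
Fragment 4: offset=0 data="RLtLq" -> buffer=RLtLqMRH???weK?????i
Fragment 5: offset=8 data="zAW" -> buffer=RLtLqMRHzAWweK?????i
Fragment 6: offset=14 data="gLelo" -> buffer=RLtLqMRHzAWweKgLeloi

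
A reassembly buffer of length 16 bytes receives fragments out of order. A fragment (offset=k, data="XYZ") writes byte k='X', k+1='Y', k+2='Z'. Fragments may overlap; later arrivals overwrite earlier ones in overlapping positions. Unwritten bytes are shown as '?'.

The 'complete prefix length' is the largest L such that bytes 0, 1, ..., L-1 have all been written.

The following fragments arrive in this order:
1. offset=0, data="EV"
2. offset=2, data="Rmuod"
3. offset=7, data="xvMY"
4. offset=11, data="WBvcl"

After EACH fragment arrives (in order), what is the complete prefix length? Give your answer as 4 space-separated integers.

Answer: 2 7 11 16

Derivation:
Fragment 1: offset=0 data="EV" -> buffer=EV?????????????? -> prefix_len=2
Fragment 2: offset=2 data="Rmuod" -> buffer=EVRmuod????????? -> prefix_len=7
Fragment 3: offset=7 data="xvMY" -> buffer=EVRmuodxvMY????? -> prefix_len=11
Fragment 4: offset=11 data="WBvcl" -> buffer=EVRmuodxvMYWBvcl -> prefix_len=16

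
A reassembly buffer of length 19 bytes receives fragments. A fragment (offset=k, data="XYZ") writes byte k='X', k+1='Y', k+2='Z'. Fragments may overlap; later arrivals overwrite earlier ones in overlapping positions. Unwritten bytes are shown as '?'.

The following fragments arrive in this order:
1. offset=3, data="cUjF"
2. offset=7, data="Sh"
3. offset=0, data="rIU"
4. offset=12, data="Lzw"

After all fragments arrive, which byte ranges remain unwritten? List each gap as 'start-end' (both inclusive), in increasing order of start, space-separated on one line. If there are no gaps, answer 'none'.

Answer: 9-11 15-18

Derivation:
Fragment 1: offset=3 len=4
Fragment 2: offset=7 len=2
Fragment 3: offset=0 len=3
Fragment 4: offset=12 len=3
Gaps: 9-11 15-18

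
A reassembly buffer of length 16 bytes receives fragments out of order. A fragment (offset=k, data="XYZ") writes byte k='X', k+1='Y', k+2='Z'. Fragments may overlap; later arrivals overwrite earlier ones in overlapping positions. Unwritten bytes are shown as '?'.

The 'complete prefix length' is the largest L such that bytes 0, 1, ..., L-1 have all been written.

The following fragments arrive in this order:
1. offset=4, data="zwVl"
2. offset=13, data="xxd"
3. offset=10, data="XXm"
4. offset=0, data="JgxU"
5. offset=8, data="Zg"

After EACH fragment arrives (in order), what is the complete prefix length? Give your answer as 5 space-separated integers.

Fragment 1: offset=4 data="zwVl" -> buffer=????zwVl???????? -> prefix_len=0
Fragment 2: offset=13 data="xxd" -> buffer=????zwVl?????xxd -> prefix_len=0
Fragment 3: offset=10 data="XXm" -> buffer=????zwVl??XXmxxd -> prefix_len=0
Fragment 4: offset=0 data="JgxU" -> buffer=JgxUzwVl??XXmxxd -> prefix_len=8
Fragment 5: offset=8 data="Zg" -> buffer=JgxUzwVlZgXXmxxd -> prefix_len=16

Answer: 0 0 0 8 16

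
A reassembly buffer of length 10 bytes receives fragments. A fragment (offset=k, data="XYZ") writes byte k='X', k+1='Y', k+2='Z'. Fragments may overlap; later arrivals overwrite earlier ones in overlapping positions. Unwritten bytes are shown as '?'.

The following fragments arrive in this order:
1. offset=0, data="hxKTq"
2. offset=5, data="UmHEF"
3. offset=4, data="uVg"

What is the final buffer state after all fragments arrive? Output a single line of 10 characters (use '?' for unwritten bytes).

Fragment 1: offset=0 data="hxKTq" -> buffer=hxKTq?????
Fragment 2: offset=5 data="UmHEF" -> buffer=hxKTqUmHEF
Fragment 3: offset=4 data="uVg" -> buffer=hxKTuVgHEF

Answer: hxKTuVgHEF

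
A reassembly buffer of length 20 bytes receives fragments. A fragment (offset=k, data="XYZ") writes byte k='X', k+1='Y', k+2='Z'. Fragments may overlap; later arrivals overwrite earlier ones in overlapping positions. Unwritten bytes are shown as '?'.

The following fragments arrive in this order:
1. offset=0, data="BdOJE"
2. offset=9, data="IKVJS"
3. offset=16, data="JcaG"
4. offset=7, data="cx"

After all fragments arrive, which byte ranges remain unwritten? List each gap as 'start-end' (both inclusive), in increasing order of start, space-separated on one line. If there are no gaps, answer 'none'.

Answer: 5-6 14-15

Derivation:
Fragment 1: offset=0 len=5
Fragment 2: offset=9 len=5
Fragment 3: offset=16 len=4
Fragment 4: offset=7 len=2
Gaps: 5-6 14-15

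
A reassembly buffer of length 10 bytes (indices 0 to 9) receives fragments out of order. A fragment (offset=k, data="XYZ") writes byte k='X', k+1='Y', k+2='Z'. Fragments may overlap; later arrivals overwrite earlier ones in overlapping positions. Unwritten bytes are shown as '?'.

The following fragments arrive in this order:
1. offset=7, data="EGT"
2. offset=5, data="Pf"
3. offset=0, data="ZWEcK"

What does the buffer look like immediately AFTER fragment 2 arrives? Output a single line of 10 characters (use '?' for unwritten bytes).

Answer: ?????PfEGT

Derivation:
Fragment 1: offset=7 data="EGT" -> buffer=???????EGT
Fragment 2: offset=5 data="Pf" -> buffer=?????PfEGT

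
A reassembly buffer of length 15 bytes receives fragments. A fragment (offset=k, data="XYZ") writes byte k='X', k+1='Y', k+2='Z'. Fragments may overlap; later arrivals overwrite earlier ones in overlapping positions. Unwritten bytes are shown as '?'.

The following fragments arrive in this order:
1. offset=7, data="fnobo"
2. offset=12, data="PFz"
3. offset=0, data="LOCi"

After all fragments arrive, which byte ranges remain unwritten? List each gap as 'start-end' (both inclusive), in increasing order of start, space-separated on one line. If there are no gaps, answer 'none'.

Fragment 1: offset=7 len=5
Fragment 2: offset=12 len=3
Fragment 3: offset=0 len=4
Gaps: 4-6

Answer: 4-6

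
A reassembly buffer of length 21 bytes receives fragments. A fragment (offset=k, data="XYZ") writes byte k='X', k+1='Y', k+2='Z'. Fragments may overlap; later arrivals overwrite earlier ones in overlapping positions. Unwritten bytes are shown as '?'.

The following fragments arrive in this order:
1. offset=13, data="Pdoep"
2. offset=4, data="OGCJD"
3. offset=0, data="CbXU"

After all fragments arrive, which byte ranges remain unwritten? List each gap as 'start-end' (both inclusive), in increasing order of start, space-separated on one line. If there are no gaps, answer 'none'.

Fragment 1: offset=13 len=5
Fragment 2: offset=4 len=5
Fragment 3: offset=0 len=4
Gaps: 9-12 18-20

Answer: 9-12 18-20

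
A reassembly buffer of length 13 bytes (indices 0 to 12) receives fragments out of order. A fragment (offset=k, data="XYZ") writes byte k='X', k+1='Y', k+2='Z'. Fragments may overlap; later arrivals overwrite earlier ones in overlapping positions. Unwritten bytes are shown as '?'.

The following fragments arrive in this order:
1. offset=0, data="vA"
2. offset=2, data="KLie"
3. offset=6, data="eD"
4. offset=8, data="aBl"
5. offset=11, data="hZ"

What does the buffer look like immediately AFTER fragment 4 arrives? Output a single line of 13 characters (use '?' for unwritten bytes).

Answer: vAKLieeDaBl??

Derivation:
Fragment 1: offset=0 data="vA" -> buffer=vA???????????
Fragment 2: offset=2 data="KLie" -> buffer=vAKLie???????
Fragment 3: offset=6 data="eD" -> buffer=vAKLieeD?????
Fragment 4: offset=8 data="aBl" -> buffer=vAKLieeDaBl??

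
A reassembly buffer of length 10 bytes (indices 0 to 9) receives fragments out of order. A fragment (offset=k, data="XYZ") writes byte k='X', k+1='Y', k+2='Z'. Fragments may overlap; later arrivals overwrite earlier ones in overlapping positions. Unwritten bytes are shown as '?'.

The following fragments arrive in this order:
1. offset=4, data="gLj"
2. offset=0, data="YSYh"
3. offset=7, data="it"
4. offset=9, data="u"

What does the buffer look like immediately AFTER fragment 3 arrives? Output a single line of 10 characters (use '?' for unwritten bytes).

Answer: YSYhgLjit?

Derivation:
Fragment 1: offset=4 data="gLj" -> buffer=????gLj???
Fragment 2: offset=0 data="YSYh" -> buffer=YSYhgLj???
Fragment 3: offset=7 data="it" -> buffer=YSYhgLjit?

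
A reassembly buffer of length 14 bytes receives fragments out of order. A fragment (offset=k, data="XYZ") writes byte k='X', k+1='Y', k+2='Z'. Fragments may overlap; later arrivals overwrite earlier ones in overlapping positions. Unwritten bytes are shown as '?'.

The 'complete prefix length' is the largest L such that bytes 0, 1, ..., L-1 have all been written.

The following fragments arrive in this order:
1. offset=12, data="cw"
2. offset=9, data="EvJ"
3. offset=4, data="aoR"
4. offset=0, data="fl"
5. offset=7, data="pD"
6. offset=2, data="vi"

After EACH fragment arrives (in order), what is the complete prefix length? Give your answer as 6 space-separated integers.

Fragment 1: offset=12 data="cw" -> buffer=????????????cw -> prefix_len=0
Fragment 2: offset=9 data="EvJ" -> buffer=?????????EvJcw -> prefix_len=0
Fragment 3: offset=4 data="aoR" -> buffer=????aoR??EvJcw -> prefix_len=0
Fragment 4: offset=0 data="fl" -> buffer=fl??aoR??EvJcw -> prefix_len=2
Fragment 5: offset=7 data="pD" -> buffer=fl??aoRpDEvJcw -> prefix_len=2
Fragment 6: offset=2 data="vi" -> buffer=flviaoRpDEvJcw -> prefix_len=14

Answer: 0 0 0 2 2 14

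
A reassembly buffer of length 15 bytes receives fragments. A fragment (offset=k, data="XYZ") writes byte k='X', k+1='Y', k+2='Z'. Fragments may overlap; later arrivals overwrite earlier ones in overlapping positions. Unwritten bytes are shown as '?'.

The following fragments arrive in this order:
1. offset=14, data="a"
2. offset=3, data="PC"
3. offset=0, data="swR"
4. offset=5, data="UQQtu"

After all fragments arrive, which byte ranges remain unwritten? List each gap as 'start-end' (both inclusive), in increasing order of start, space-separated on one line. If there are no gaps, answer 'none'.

Fragment 1: offset=14 len=1
Fragment 2: offset=3 len=2
Fragment 3: offset=0 len=3
Fragment 4: offset=5 len=5
Gaps: 10-13

Answer: 10-13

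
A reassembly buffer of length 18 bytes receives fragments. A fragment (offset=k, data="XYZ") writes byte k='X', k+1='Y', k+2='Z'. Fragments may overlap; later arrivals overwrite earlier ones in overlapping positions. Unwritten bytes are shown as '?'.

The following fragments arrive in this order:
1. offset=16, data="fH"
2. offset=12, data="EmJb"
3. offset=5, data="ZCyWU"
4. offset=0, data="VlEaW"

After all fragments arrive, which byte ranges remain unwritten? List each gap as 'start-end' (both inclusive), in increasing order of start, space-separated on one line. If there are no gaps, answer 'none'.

Fragment 1: offset=16 len=2
Fragment 2: offset=12 len=4
Fragment 3: offset=5 len=5
Fragment 4: offset=0 len=5
Gaps: 10-11

Answer: 10-11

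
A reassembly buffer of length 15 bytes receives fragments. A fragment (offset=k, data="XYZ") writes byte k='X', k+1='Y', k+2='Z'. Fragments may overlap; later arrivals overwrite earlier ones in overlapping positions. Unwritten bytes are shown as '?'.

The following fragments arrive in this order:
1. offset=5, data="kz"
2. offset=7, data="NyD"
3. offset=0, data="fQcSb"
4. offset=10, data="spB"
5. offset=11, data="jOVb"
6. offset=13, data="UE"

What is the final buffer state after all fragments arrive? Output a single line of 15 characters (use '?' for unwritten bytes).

Answer: fQcSbkzNyDsjOUE

Derivation:
Fragment 1: offset=5 data="kz" -> buffer=?????kz????????
Fragment 2: offset=7 data="NyD" -> buffer=?????kzNyD?????
Fragment 3: offset=0 data="fQcSb" -> buffer=fQcSbkzNyD?????
Fragment 4: offset=10 data="spB" -> buffer=fQcSbkzNyDspB??
Fragment 5: offset=11 data="jOVb" -> buffer=fQcSbkzNyDsjOVb
Fragment 6: offset=13 data="UE" -> buffer=fQcSbkzNyDsjOUE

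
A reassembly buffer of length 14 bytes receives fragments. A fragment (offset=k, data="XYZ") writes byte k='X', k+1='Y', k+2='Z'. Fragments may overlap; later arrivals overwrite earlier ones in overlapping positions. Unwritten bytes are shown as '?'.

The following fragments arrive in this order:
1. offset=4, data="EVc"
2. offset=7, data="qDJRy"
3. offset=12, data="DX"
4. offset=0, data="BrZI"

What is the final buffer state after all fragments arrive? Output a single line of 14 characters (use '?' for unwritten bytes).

Answer: BrZIEVcqDJRyDX

Derivation:
Fragment 1: offset=4 data="EVc" -> buffer=????EVc???????
Fragment 2: offset=7 data="qDJRy" -> buffer=????EVcqDJRy??
Fragment 3: offset=12 data="DX" -> buffer=????EVcqDJRyDX
Fragment 4: offset=0 data="BrZI" -> buffer=BrZIEVcqDJRyDX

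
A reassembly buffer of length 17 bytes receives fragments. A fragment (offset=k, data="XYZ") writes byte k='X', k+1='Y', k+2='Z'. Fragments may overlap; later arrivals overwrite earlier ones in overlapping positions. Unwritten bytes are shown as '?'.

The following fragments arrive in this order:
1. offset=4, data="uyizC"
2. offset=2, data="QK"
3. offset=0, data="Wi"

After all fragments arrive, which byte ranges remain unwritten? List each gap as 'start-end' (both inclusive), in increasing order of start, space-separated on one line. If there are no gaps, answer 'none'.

Answer: 9-16

Derivation:
Fragment 1: offset=4 len=5
Fragment 2: offset=2 len=2
Fragment 3: offset=0 len=2
Gaps: 9-16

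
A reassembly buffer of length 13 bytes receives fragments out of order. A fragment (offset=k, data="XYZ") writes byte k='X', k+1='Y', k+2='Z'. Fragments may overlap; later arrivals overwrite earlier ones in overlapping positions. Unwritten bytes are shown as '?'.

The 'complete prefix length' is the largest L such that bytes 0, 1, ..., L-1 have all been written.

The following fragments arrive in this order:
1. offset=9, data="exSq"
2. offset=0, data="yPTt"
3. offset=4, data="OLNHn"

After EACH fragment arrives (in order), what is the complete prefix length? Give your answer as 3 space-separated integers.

Fragment 1: offset=9 data="exSq" -> buffer=?????????exSq -> prefix_len=0
Fragment 2: offset=0 data="yPTt" -> buffer=yPTt?????exSq -> prefix_len=4
Fragment 3: offset=4 data="OLNHn" -> buffer=yPTtOLNHnexSq -> prefix_len=13

Answer: 0 4 13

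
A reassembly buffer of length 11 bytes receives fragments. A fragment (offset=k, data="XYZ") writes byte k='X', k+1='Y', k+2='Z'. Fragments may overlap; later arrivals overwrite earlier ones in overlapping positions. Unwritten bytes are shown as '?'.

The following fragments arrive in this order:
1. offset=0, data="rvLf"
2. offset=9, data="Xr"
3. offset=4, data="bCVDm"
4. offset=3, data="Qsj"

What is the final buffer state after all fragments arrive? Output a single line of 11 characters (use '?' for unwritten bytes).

Answer: rvLQsjVDmXr

Derivation:
Fragment 1: offset=0 data="rvLf" -> buffer=rvLf???????
Fragment 2: offset=9 data="Xr" -> buffer=rvLf?????Xr
Fragment 3: offset=4 data="bCVDm" -> buffer=rvLfbCVDmXr
Fragment 4: offset=3 data="Qsj" -> buffer=rvLQsjVDmXr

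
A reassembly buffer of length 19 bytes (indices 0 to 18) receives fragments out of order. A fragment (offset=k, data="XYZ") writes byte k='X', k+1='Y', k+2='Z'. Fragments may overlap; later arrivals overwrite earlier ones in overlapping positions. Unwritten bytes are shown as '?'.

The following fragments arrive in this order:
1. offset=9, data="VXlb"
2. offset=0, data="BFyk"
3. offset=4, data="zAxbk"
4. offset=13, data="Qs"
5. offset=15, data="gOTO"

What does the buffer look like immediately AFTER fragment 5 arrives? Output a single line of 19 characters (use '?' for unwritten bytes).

Answer: BFykzAxbkVXlbQsgOTO

Derivation:
Fragment 1: offset=9 data="VXlb" -> buffer=?????????VXlb??????
Fragment 2: offset=0 data="BFyk" -> buffer=BFyk?????VXlb??????
Fragment 3: offset=4 data="zAxbk" -> buffer=BFykzAxbkVXlb??????
Fragment 4: offset=13 data="Qs" -> buffer=BFykzAxbkVXlbQs????
Fragment 5: offset=15 data="gOTO" -> buffer=BFykzAxbkVXlbQsgOTO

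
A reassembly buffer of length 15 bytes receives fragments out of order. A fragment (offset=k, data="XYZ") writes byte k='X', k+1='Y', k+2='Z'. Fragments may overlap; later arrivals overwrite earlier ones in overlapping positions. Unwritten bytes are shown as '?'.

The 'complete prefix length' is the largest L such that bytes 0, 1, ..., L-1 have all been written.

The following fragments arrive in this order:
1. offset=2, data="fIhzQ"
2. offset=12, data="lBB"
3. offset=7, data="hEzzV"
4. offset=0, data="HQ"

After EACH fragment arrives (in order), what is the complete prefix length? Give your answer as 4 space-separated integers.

Fragment 1: offset=2 data="fIhzQ" -> buffer=??fIhzQ???????? -> prefix_len=0
Fragment 2: offset=12 data="lBB" -> buffer=??fIhzQ?????lBB -> prefix_len=0
Fragment 3: offset=7 data="hEzzV" -> buffer=??fIhzQhEzzVlBB -> prefix_len=0
Fragment 4: offset=0 data="HQ" -> buffer=HQfIhzQhEzzVlBB -> prefix_len=15

Answer: 0 0 0 15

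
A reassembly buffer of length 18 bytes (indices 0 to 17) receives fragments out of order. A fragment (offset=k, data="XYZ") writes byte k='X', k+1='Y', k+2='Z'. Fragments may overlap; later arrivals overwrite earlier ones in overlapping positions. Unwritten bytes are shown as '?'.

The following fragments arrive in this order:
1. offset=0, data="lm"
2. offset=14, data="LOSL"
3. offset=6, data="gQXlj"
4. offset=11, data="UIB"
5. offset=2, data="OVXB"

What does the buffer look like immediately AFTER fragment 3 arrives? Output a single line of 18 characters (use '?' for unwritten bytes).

Answer: lm????gQXlj???LOSL

Derivation:
Fragment 1: offset=0 data="lm" -> buffer=lm????????????????
Fragment 2: offset=14 data="LOSL" -> buffer=lm????????????LOSL
Fragment 3: offset=6 data="gQXlj" -> buffer=lm????gQXlj???LOSL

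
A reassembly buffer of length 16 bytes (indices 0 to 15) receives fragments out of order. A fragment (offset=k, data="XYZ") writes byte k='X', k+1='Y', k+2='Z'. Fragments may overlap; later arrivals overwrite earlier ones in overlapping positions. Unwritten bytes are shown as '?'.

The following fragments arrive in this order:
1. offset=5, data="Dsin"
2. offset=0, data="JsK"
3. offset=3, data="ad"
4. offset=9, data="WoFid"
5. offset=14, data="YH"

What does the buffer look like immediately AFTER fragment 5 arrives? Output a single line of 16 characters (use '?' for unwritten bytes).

Answer: JsKadDsinWoFidYH

Derivation:
Fragment 1: offset=5 data="Dsin" -> buffer=?????Dsin???????
Fragment 2: offset=0 data="JsK" -> buffer=JsK??Dsin???????
Fragment 3: offset=3 data="ad" -> buffer=JsKadDsin???????
Fragment 4: offset=9 data="WoFid" -> buffer=JsKadDsinWoFid??
Fragment 5: offset=14 data="YH" -> buffer=JsKadDsinWoFidYH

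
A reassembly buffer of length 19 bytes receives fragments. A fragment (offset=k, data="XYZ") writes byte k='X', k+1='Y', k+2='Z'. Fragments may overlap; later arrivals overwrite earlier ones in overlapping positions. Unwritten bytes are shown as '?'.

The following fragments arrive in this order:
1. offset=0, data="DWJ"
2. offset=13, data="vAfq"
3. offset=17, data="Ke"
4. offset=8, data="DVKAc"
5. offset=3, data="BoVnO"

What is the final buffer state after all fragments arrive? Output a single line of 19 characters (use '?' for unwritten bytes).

Answer: DWJBoVnODVKAcvAfqKe

Derivation:
Fragment 1: offset=0 data="DWJ" -> buffer=DWJ????????????????
Fragment 2: offset=13 data="vAfq" -> buffer=DWJ??????????vAfq??
Fragment 3: offset=17 data="Ke" -> buffer=DWJ??????????vAfqKe
Fragment 4: offset=8 data="DVKAc" -> buffer=DWJ?????DVKAcvAfqKe
Fragment 5: offset=3 data="BoVnO" -> buffer=DWJBoVnODVKAcvAfqKe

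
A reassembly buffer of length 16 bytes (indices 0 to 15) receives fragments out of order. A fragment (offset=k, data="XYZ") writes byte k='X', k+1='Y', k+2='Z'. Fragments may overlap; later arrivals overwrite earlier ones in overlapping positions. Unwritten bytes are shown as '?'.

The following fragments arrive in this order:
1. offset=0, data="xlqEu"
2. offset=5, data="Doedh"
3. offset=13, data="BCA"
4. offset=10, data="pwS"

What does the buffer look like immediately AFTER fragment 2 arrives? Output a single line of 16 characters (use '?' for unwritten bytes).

Answer: xlqEuDoedh??????

Derivation:
Fragment 1: offset=0 data="xlqEu" -> buffer=xlqEu???????????
Fragment 2: offset=5 data="Doedh" -> buffer=xlqEuDoedh??????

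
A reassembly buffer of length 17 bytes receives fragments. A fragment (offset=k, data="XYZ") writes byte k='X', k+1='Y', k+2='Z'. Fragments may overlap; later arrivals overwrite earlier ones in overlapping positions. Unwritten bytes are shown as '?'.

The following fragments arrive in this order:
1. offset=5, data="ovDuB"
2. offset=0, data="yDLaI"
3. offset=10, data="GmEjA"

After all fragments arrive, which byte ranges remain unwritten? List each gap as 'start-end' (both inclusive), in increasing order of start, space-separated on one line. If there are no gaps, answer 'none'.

Answer: 15-16

Derivation:
Fragment 1: offset=5 len=5
Fragment 2: offset=0 len=5
Fragment 3: offset=10 len=5
Gaps: 15-16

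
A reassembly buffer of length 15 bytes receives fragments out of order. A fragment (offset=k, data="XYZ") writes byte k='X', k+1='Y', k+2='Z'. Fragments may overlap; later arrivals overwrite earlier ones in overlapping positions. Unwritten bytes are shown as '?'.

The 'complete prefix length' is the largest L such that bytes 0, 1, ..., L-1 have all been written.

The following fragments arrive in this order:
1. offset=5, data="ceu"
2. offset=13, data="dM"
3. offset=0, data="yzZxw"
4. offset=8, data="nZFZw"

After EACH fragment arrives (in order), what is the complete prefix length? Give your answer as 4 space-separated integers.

Answer: 0 0 8 15

Derivation:
Fragment 1: offset=5 data="ceu" -> buffer=?????ceu??????? -> prefix_len=0
Fragment 2: offset=13 data="dM" -> buffer=?????ceu?????dM -> prefix_len=0
Fragment 3: offset=0 data="yzZxw" -> buffer=yzZxwceu?????dM -> prefix_len=8
Fragment 4: offset=8 data="nZFZw" -> buffer=yzZxwceunZFZwdM -> prefix_len=15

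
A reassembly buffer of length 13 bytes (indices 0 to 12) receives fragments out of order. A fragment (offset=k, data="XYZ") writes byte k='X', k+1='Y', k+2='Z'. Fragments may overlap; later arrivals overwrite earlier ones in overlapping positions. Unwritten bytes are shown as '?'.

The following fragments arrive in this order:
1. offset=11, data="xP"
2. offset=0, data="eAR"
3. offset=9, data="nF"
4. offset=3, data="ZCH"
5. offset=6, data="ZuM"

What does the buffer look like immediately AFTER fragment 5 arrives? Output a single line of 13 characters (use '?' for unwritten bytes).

Answer: eARZCHZuMnFxP

Derivation:
Fragment 1: offset=11 data="xP" -> buffer=???????????xP
Fragment 2: offset=0 data="eAR" -> buffer=eAR????????xP
Fragment 3: offset=9 data="nF" -> buffer=eAR??????nFxP
Fragment 4: offset=3 data="ZCH" -> buffer=eARZCH???nFxP
Fragment 5: offset=6 data="ZuM" -> buffer=eARZCHZuMnFxP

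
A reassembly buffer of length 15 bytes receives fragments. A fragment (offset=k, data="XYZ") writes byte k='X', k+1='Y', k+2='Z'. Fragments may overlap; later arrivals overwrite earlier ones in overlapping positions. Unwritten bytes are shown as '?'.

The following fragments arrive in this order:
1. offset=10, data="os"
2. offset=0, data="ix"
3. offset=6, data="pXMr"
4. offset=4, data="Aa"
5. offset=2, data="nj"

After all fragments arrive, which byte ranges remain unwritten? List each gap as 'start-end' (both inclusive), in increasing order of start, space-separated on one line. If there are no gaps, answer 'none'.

Fragment 1: offset=10 len=2
Fragment 2: offset=0 len=2
Fragment 3: offset=6 len=4
Fragment 4: offset=4 len=2
Fragment 5: offset=2 len=2
Gaps: 12-14

Answer: 12-14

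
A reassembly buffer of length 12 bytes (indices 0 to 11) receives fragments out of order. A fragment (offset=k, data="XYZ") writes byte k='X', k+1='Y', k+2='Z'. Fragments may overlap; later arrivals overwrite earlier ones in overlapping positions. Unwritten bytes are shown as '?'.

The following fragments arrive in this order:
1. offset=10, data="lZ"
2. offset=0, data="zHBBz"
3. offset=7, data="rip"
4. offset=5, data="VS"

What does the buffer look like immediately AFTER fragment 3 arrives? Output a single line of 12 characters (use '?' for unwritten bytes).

Fragment 1: offset=10 data="lZ" -> buffer=??????????lZ
Fragment 2: offset=0 data="zHBBz" -> buffer=zHBBz?????lZ
Fragment 3: offset=7 data="rip" -> buffer=zHBBz??riplZ

Answer: zHBBz??riplZ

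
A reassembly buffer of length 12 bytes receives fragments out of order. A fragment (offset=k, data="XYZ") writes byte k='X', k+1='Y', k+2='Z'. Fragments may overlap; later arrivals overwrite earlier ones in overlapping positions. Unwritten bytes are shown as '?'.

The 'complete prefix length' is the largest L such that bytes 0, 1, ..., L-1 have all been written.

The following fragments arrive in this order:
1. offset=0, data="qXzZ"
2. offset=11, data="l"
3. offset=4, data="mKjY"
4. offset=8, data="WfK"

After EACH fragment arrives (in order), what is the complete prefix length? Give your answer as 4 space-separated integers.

Fragment 1: offset=0 data="qXzZ" -> buffer=qXzZ???????? -> prefix_len=4
Fragment 2: offset=11 data="l" -> buffer=qXzZ???????l -> prefix_len=4
Fragment 3: offset=4 data="mKjY" -> buffer=qXzZmKjY???l -> prefix_len=8
Fragment 4: offset=8 data="WfK" -> buffer=qXzZmKjYWfKl -> prefix_len=12

Answer: 4 4 8 12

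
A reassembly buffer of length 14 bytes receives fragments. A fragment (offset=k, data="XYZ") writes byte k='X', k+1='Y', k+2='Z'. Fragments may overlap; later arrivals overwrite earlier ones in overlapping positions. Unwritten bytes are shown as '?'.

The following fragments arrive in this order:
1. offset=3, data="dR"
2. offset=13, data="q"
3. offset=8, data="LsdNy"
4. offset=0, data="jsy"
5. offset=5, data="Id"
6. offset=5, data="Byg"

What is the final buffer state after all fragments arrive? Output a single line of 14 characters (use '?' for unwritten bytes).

Fragment 1: offset=3 data="dR" -> buffer=???dR?????????
Fragment 2: offset=13 data="q" -> buffer=???dR????????q
Fragment 3: offset=8 data="LsdNy" -> buffer=???dR???LsdNyq
Fragment 4: offset=0 data="jsy" -> buffer=jsydR???LsdNyq
Fragment 5: offset=5 data="Id" -> buffer=jsydRId?LsdNyq
Fragment 6: offset=5 data="Byg" -> buffer=jsydRBygLsdNyq

Answer: jsydRBygLsdNyq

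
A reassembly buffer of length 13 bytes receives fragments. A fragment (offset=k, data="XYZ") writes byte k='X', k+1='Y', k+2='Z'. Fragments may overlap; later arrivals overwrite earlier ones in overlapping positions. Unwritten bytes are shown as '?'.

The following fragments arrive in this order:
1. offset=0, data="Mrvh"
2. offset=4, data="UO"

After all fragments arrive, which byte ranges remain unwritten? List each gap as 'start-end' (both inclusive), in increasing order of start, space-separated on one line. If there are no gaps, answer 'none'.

Answer: 6-12

Derivation:
Fragment 1: offset=0 len=4
Fragment 2: offset=4 len=2
Gaps: 6-12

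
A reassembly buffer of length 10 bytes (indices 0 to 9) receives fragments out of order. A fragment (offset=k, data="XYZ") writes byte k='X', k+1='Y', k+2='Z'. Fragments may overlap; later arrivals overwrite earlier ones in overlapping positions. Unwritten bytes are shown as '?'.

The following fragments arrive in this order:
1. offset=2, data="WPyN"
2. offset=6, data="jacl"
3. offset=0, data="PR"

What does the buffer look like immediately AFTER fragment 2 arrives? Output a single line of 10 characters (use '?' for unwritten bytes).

Fragment 1: offset=2 data="WPyN" -> buffer=??WPyN????
Fragment 2: offset=6 data="jacl" -> buffer=??WPyNjacl

Answer: ??WPyNjacl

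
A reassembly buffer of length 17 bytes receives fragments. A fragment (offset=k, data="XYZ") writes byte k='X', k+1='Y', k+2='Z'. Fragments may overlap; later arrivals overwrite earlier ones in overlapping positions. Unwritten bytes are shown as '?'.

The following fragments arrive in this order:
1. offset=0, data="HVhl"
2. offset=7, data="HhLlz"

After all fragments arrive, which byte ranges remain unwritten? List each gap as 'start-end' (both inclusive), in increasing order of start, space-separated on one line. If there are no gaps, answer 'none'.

Answer: 4-6 12-16

Derivation:
Fragment 1: offset=0 len=4
Fragment 2: offset=7 len=5
Gaps: 4-6 12-16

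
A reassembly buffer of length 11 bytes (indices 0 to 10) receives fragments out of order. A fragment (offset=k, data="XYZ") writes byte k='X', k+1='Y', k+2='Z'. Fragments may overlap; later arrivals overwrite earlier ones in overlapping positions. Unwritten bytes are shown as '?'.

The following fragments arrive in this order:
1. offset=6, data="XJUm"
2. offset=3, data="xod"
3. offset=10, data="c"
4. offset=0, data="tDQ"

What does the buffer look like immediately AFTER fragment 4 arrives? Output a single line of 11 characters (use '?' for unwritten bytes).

Fragment 1: offset=6 data="XJUm" -> buffer=??????XJUm?
Fragment 2: offset=3 data="xod" -> buffer=???xodXJUm?
Fragment 3: offset=10 data="c" -> buffer=???xodXJUmc
Fragment 4: offset=0 data="tDQ" -> buffer=tDQxodXJUmc

Answer: tDQxodXJUmc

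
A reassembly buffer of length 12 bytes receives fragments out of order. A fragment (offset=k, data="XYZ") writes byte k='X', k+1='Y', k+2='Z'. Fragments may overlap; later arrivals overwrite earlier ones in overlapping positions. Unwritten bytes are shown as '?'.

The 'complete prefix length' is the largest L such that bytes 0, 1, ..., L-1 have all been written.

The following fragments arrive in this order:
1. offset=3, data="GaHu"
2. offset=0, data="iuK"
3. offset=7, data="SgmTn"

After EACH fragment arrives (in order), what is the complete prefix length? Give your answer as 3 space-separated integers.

Fragment 1: offset=3 data="GaHu" -> buffer=???GaHu????? -> prefix_len=0
Fragment 2: offset=0 data="iuK" -> buffer=iuKGaHu????? -> prefix_len=7
Fragment 3: offset=7 data="SgmTn" -> buffer=iuKGaHuSgmTn -> prefix_len=12

Answer: 0 7 12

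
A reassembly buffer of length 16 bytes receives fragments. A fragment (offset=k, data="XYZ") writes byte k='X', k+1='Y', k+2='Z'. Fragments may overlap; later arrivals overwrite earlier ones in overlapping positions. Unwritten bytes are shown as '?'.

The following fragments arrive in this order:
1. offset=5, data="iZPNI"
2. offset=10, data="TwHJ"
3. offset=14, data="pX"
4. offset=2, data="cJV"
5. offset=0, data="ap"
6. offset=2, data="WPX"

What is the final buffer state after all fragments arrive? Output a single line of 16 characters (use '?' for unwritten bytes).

Answer: apWPXiZPNITwHJpX

Derivation:
Fragment 1: offset=5 data="iZPNI" -> buffer=?????iZPNI??????
Fragment 2: offset=10 data="TwHJ" -> buffer=?????iZPNITwHJ??
Fragment 3: offset=14 data="pX" -> buffer=?????iZPNITwHJpX
Fragment 4: offset=2 data="cJV" -> buffer=??cJViZPNITwHJpX
Fragment 5: offset=0 data="ap" -> buffer=apcJViZPNITwHJpX
Fragment 6: offset=2 data="WPX" -> buffer=apWPXiZPNITwHJpX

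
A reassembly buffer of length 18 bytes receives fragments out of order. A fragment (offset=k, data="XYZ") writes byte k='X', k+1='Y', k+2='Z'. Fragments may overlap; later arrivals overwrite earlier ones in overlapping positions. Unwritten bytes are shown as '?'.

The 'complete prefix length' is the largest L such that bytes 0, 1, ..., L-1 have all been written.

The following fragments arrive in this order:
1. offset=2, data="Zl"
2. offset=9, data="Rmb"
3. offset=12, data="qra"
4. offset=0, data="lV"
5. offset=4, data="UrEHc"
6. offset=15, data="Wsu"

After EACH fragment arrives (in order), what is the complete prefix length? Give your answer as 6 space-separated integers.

Fragment 1: offset=2 data="Zl" -> buffer=??Zl?????????????? -> prefix_len=0
Fragment 2: offset=9 data="Rmb" -> buffer=??Zl?????Rmb?????? -> prefix_len=0
Fragment 3: offset=12 data="qra" -> buffer=??Zl?????Rmbqra??? -> prefix_len=0
Fragment 4: offset=0 data="lV" -> buffer=lVZl?????Rmbqra??? -> prefix_len=4
Fragment 5: offset=4 data="UrEHc" -> buffer=lVZlUrEHcRmbqra??? -> prefix_len=15
Fragment 6: offset=15 data="Wsu" -> buffer=lVZlUrEHcRmbqraWsu -> prefix_len=18

Answer: 0 0 0 4 15 18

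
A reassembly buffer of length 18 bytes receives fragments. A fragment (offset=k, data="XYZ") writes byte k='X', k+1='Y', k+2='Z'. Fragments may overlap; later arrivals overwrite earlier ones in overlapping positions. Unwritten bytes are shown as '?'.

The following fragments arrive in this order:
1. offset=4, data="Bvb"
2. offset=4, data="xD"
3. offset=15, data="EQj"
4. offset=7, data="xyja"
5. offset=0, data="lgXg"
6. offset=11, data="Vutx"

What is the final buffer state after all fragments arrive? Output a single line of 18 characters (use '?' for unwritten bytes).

Fragment 1: offset=4 data="Bvb" -> buffer=????Bvb???????????
Fragment 2: offset=4 data="xD" -> buffer=????xDb???????????
Fragment 3: offset=15 data="EQj" -> buffer=????xDb????????EQj
Fragment 4: offset=7 data="xyja" -> buffer=????xDbxyja????EQj
Fragment 5: offset=0 data="lgXg" -> buffer=lgXgxDbxyja????EQj
Fragment 6: offset=11 data="Vutx" -> buffer=lgXgxDbxyjaVutxEQj

Answer: lgXgxDbxyjaVutxEQj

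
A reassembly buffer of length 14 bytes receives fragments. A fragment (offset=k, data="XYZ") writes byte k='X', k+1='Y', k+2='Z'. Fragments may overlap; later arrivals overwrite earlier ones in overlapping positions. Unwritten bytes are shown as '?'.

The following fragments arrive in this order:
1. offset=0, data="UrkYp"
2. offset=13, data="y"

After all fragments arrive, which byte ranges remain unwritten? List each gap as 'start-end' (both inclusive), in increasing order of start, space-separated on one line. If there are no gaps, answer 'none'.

Fragment 1: offset=0 len=5
Fragment 2: offset=13 len=1
Gaps: 5-12

Answer: 5-12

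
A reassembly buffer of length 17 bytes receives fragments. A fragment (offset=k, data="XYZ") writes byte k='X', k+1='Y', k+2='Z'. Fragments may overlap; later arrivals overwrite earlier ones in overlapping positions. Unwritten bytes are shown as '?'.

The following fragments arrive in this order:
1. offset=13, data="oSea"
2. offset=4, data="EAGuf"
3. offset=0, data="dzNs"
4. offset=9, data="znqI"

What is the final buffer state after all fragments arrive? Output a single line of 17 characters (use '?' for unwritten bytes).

Fragment 1: offset=13 data="oSea" -> buffer=?????????????oSea
Fragment 2: offset=4 data="EAGuf" -> buffer=????EAGuf????oSea
Fragment 3: offset=0 data="dzNs" -> buffer=dzNsEAGuf????oSea
Fragment 4: offset=9 data="znqI" -> buffer=dzNsEAGufznqIoSea

Answer: dzNsEAGufznqIoSea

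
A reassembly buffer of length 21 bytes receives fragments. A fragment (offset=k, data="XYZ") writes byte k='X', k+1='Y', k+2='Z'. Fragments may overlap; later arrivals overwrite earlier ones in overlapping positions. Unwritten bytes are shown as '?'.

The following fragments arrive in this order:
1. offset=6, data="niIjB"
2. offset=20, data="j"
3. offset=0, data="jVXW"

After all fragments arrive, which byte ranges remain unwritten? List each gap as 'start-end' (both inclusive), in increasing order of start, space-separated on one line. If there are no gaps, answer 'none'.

Answer: 4-5 11-19

Derivation:
Fragment 1: offset=6 len=5
Fragment 2: offset=20 len=1
Fragment 3: offset=0 len=4
Gaps: 4-5 11-19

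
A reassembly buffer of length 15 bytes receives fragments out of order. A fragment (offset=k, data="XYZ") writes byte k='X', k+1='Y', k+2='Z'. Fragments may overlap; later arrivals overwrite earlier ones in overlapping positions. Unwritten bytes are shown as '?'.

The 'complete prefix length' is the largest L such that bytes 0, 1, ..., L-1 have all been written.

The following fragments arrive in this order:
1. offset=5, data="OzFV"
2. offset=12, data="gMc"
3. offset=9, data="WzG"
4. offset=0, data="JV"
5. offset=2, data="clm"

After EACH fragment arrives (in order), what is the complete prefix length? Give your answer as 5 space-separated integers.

Fragment 1: offset=5 data="OzFV" -> buffer=?????OzFV?????? -> prefix_len=0
Fragment 2: offset=12 data="gMc" -> buffer=?????OzFV???gMc -> prefix_len=0
Fragment 3: offset=9 data="WzG" -> buffer=?????OzFVWzGgMc -> prefix_len=0
Fragment 4: offset=0 data="JV" -> buffer=JV???OzFVWzGgMc -> prefix_len=2
Fragment 5: offset=2 data="clm" -> buffer=JVclmOzFVWzGgMc -> prefix_len=15

Answer: 0 0 0 2 15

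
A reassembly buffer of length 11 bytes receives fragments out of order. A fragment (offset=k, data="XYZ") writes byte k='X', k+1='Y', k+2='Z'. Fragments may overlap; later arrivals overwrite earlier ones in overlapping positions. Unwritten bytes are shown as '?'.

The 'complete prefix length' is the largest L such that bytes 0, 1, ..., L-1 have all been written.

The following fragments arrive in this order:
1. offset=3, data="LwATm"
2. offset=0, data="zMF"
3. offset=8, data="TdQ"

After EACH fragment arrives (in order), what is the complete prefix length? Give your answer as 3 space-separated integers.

Answer: 0 8 11

Derivation:
Fragment 1: offset=3 data="LwATm" -> buffer=???LwATm??? -> prefix_len=0
Fragment 2: offset=0 data="zMF" -> buffer=zMFLwATm??? -> prefix_len=8
Fragment 3: offset=8 data="TdQ" -> buffer=zMFLwATmTdQ -> prefix_len=11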